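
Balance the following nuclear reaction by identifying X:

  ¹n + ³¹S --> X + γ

S-32

Conserve mass number: 1 + 31 = A + 0, so A = 32.
Conserve atomic number: 0 + 16 = Z + 0, so Z = 16.
Z = 16 is sulfur, so the species is ³²S.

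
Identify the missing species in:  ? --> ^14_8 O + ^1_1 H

F-15

Conserve mass number: A = 14 + 1, so A = 15.
Conserve atomic number: Z = 8 + 1, so Z = 9.
Z = 9 is fluorine, so the species is ^15_9 F.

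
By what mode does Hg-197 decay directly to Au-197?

ΔA = 197 − 197 = 0; ΔZ = 79 − 80 = -1.
A is unchanged and Z drops by 1 — a proton has become a neutron (β⁺ emission or electron capture).

beta-plus decay or electron capture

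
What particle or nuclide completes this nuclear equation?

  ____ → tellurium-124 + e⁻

Sb-124

Conserve mass number: A = 124 + 0, so A = 124.
Conserve atomic number: Z = 52 − 1, so Z = 51.
Z = 51 is antimony, so the species is antimony-124.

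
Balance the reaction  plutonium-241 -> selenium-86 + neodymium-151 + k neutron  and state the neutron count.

Conserve mass number: 241 = 86 + 151 + k, so k = 241 − 237 = 4.
Check atomic number: 94 = 34 + 60 + 0 = 94. ✓

4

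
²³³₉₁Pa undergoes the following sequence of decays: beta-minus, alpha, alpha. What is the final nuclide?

Ra-225

Start: (A, Z) = (233, 91).
After β⁻: (233, 92).
After α: (229, 90).
After α: (225, 88).
Z = 88 is radium.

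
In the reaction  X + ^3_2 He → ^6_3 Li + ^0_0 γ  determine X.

triton

Conserve mass number: A + 3 = 6 + 0, so A = 3.
Conserve atomic number: Z + 2 = 3 + 0, so Z = 1.
A = 3 and Z = 1 is ^3_1 H — a triton.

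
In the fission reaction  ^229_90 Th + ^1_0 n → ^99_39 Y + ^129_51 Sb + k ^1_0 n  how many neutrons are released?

2

Conserve mass number: 230 = 99 + 129 + k, so k = 230 − 228 = 2.
Check atomic number: 90 = 39 + 51 + 0 = 90. ✓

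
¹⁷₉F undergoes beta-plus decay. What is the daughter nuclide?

O-17

Beta-plus decay: mass number changes by +0, atomic number by -1.
A: 17 = 17; Z: 9 − 1 = 8.
Z = 8 is oxygen, so the daughter is ¹⁷₈O.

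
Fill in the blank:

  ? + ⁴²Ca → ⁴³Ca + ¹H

deuteron

Conserve mass number: A + 42 = 43 + 1, so A = 2.
Conserve atomic number: Z + 20 = 20 + 1, so Z = 1.
A = 2 and Z = 1 is ²H — a deuteron.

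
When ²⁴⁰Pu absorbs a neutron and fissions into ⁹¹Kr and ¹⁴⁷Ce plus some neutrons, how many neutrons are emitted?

Conserve mass number: 241 = 91 + 147 + k, so k = 241 − 238 = 3.
Check atomic number: 94 = 36 + 58 + 0 = 94. ✓

3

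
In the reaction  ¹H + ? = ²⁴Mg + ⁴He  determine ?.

Conserve mass number: 1 + A = 24 + 4, so A = 27.
Conserve atomic number: 1 + Z = 12 + 2, so Z = 13.
Z = 13 is aluminium, so the species is ²⁷Al.

Al-27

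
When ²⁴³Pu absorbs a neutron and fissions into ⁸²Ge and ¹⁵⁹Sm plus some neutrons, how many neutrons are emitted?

3

Conserve mass number: 244 = 82 + 159 + k, so k = 244 − 241 = 3.
Check atomic number: 94 = 32 + 62 + 0 = 94. ✓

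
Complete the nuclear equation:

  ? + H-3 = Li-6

He-3

Conserve mass number: A + 3 = 6, so A = 3.
Conserve atomic number: Z + 1 = 3, so Z = 2.
Z = 2 is helium, so the species is He-3.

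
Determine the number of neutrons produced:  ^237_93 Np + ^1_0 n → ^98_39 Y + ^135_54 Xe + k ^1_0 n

Conserve mass number: 238 = 98 + 135 + k, so k = 238 − 233 = 5.
Check atomic number: 93 = 39 + 54 + 0 = 93. ✓

5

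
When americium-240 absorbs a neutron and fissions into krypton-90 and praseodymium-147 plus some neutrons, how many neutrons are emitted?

4

Conserve mass number: 241 = 90 + 147 + k, so k = 241 − 237 = 4.
Check atomic number: 95 = 36 + 59 + 0 = 95. ✓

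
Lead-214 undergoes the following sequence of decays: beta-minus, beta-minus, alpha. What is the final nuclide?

Start: (A, Z) = (214, 82).
After β⁻: (214, 83).
After β⁻: (214, 84).
After α: (210, 82).
Z = 82 is lead.

Pb-210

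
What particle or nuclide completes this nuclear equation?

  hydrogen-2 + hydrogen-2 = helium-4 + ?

gamma ray

Conserve mass number: 2 + 2 = 4 + A, so A = 0.
Conserve atomic number: 1 + 1 = 2 + Z, so Z = 0.
A = 0 and Z = 0 is γ — a gamma ray.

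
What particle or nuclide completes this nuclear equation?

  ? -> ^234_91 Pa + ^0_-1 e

Conserve mass number: A = 234 + 0, so A = 234.
Conserve atomic number: Z = 91 − 1, so Z = 90.
Z = 90 is thorium, so the species is ^234_90 Th.

Th-234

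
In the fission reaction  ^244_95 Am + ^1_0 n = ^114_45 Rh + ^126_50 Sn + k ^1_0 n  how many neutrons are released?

Conserve mass number: 245 = 114 + 126 + k, so k = 245 − 240 = 5.
Check atomic number: 95 = 45 + 50 + 0 = 95. ✓

5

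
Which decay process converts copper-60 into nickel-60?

beta-plus decay or electron capture

ΔA = 60 − 60 = 0; ΔZ = 28 − 29 = -1.
A is unchanged and Z drops by 1 — a proton has become a neutron (β⁺ emission or electron capture).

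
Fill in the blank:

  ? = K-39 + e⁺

Conserve mass number: A = 39 + 0, so A = 39.
Conserve atomic number: Z = 19 + 1, so Z = 20.
Z = 20 is calcium, so the species is Ca-39.

Ca-39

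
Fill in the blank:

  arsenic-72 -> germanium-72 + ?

Conserve mass number: 72 = 72 + A, so A = 0.
Conserve atomic number: 33 = 32 + Z, so Z = 1.
A = 0 and Z = 1 is e⁺ — a positron.

positron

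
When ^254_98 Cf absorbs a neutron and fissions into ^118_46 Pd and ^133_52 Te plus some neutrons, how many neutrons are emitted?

Conserve mass number: 255 = 118 + 133 + k, so k = 255 − 251 = 4.
Check atomic number: 98 = 46 + 52 + 0 = 98. ✓

4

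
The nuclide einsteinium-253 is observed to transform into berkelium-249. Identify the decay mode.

alpha decay

ΔA = 249 − 253 = -4; ΔZ = 97 − 99 = -2.
A drops by 4 and Z drops by 2 — the signature of alpha emission.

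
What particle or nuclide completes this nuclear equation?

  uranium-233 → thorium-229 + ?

alpha particle

Conserve mass number: 233 = 229 + A, so A = 4.
Conserve atomic number: 92 = 90 + Z, so Z = 2.
A = 4 and Z = 2 is helium-4 — an alpha particle.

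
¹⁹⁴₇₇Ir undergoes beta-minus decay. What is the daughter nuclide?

Beta-minus decay: mass number changes by +0, atomic number by +1.
A: 194 = 194; Z: 77 + 1 = 78.
Z = 78 is platinum, so the daughter is ¹⁹⁴₇₈Pt.

Pt-194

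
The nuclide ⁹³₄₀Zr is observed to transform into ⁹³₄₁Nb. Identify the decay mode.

ΔA = 93 − 93 = 0; ΔZ = 41 − 40 = +1.
A is unchanged and Z rises by 1 — a neutron has become a proton (β⁻ decay).

beta-minus decay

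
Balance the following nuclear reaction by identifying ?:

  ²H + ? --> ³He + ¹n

deuteron

Conserve mass number: 2 + A = 3 + 1, so A = 2.
Conserve atomic number: 1 + Z = 2 + 0, so Z = 1.
A = 2 and Z = 1 is ²H — a deuteron.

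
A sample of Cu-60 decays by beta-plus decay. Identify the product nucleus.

Ni-60

Beta-plus decay: mass number changes by +0, atomic number by -1.
A: 60 = 60; Z: 29 − 1 = 28.
Z = 28 is nickel, so the daughter is Ni-60.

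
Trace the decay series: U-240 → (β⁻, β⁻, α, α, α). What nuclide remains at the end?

Start: (A, Z) = (240, 92).
After β⁻: (240, 93).
After β⁻: (240, 94).
After α: (236, 92).
After α: (232, 90).
After α: (228, 88).
Z = 88 is radium.

Ra-228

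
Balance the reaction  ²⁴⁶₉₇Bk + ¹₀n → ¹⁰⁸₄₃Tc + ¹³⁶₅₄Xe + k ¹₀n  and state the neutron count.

3

Conserve mass number: 247 = 108 + 136 + k, so k = 247 − 244 = 3.
Check atomic number: 97 = 43 + 54 + 0 = 97. ✓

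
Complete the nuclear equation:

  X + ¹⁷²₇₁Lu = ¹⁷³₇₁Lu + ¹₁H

Conserve mass number: A + 172 = 173 + 1, so A = 2.
Conserve atomic number: Z + 71 = 71 + 1, so Z = 1.
A = 2 and Z = 1 is ²₁H — a deuteron.

deuteron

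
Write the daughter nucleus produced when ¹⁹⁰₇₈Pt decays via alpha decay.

Os-186

Alpha decay: mass number changes by -4, atomic number by -2.
A: 190 − 4 = 186; Z: 78 − 2 = 76.
Z = 76 is osmium, so the daughter is ¹⁸⁶₇₆Os.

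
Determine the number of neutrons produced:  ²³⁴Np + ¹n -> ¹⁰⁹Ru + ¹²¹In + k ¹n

5

Conserve mass number: 235 = 109 + 121 + k, so k = 235 − 230 = 5.
Check atomic number: 93 = 44 + 49 + 0 = 93. ✓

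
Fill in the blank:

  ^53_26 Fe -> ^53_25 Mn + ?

Conserve mass number: 53 = 53 + A, so A = 0.
Conserve atomic number: 26 = 25 + Z, so Z = 1.
A = 0 and Z = 1 is ^0_1 e — a positron.

positron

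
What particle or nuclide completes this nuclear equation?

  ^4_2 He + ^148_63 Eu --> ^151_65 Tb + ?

Conserve mass number: 4 + 148 = 151 + A, so A = 1.
Conserve atomic number: 2 + 63 = 65 + Z, so Z = 0.
A = 1 and Z = 0 is ^1_0 n — a neutron.

neutron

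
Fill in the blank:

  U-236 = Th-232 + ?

alpha particle

Conserve mass number: 236 = 232 + A, so A = 4.
Conserve atomic number: 92 = 90 + Z, so Z = 2.
A = 4 and Z = 2 is He-4 — an alpha particle.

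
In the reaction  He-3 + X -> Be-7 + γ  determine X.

Conserve mass number: 3 + A = 7 + 0, so A = 4.
Conserve atomic number: 2 + Z = 4 + 0, so Z = 2.
A = 4 and Z = 2 is He-4 — an alpha particle.

alpha particle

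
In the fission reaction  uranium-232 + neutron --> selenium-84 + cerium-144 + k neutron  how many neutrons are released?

Conserve mass number: 233 = 84 + 144 + k, so k = 233 − 228 = 5.
Check atomic number: 92 = 34 + 58 + 0 = 92. ✓

5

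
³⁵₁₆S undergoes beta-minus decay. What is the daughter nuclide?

Cl-35

Beta-minus decay: mass number changes by +0, atomic number by +1.
A: 35 = 35; Z: 16 + 1 = 17.
Z = 17 is chlorine, so the daughter is ³⁵₁₇Cl.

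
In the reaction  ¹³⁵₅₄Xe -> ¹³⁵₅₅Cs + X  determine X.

beta-minus particle

Conserve mass number: 135 = 135 + A, so A = 0.
Conserve atomic number: 54 = 55 + Z, so Z = -1.
A = 0 and Z = -1 is ⁰₋₁e — a beta-minus particle.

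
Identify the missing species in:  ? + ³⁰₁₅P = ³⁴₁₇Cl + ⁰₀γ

Conserve mass number: A + 30 = 34 + 0, so A = 4.
Conserve atomic number: Z + 15 = 17 + 0, so Z = 2.
A = 4 and Z = 2 is ⁴₂He — an alpha particle.

alpha particle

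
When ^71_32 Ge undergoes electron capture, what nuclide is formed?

Electron capture: mass number changes by +0, atomic number by -1.
A: 71 = 71; Z: 32 − 1 = 31.
Z = 31 is gallium, so the daughter is ^71_31 Ga.

Ga-71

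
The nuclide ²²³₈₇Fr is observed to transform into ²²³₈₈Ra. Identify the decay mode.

ΔA = 223 − 223 = 0; ΔZ = 88 − 87 = +1.
A is unchanged and Z rises by 1 — a neutron has become a proton (β⁻ decay).

beta-minus decay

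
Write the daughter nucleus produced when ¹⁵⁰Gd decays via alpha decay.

Sm-146

Alpha decay: mass number changes by -4, atomic number by -2.
A: 150 − 4 = 146; Z: 64 − 2 = 62.
Z = 62 is samarium, so the daughter is ¹⁴⁶Sm.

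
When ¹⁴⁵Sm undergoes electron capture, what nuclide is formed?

Electron capture: mass number changes by +0, atomic number by -1.
A: 145 = 145; Z: 62 − 1 = 61.
Z = 61 is promethium, so the daughter is ¹⁴⁵Pm.

Pm-145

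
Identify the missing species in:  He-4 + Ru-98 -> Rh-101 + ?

Conserve mass number: 4 + 98 = 101 + A, so A = 1.
Conserve atomic number: 2 + 44 = 45 + Z, so Z = 1.
A = 1 and Z = 1 is H-1 — a proton.

proton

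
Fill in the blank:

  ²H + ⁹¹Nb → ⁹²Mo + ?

Conserve mass number: 2 + 91 = 92 + A, so A = 1.
Conserve atomic number: 1 + 41 = 42 + Z, so Z = 0.
A = 1 and Z = 0 is ¹n — a neutron.

neutron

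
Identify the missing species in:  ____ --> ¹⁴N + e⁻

C-14

Conserve mass number: A = 14 + 0, so A = 14.
Conserve atomic number: Z = 7 − 1, so Z = 6.
Z = 6 is carbon, so the species is ¹⁴C.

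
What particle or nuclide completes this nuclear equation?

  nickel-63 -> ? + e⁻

Cu-63

Conserve mass number: 63 = A + 0, so A = 63.
Conserve atomic number: 28 = Z − 1, so Z = 29.
Z = 29 is copper, so the species is copper-63.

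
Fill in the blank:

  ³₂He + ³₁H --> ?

Conserve mass number: 3 + 3 = A, so A = 6.
Conserve atomic number: 2 + 1 = Z, so Z = 3.
Z = 3 is lithium, so the species is ⁶₃Li.

Li-6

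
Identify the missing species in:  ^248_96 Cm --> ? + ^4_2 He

Conserve mass number: 248 = A + 4, so A = 244.
Conserve atomic number: 96 = Z + 2, so Z = 94.
Z = 94 is plutonium, so the species is ^244_94 Pu.

Pu-244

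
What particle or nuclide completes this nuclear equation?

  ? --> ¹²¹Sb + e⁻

Sn-121

Conserve mass number: A = 121 + 0, so A = 121.
Conserve atomic number: Z = 51 − 1, so Z = 50.
Z = 50 is tin, so the species is ¹²¹Sn.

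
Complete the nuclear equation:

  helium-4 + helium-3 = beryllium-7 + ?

gamma ray

Conserve mass number: 4 + 3 = 7 + A, so A = 0.
Conserve atomic number: 2 + 2 = 4 + Z, so Z = 0.
A = 0 and Z = 0 is γ — a gamma ray.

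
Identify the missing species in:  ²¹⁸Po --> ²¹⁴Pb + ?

Conserve mass number: 218 = 214 + A, so A = 4.
Conserve atomic number: 84 = 82 + Z, so Z = 2.
A = 4 and Z = 2 is ⁴He — an alpha particle.

alpha particle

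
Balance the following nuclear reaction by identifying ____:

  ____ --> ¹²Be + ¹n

Be-13

Conserve mass number: A = 12 + 1, so A = 13.
Conserve atomic number: Z = 4 + 0, so Z = 4.
Z = 4 is beryllium, so the species is ¹³Be.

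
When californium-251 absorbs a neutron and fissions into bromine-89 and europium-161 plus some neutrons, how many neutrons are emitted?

Conserve mass number: 252 = 89 + 161 + k, so k = 252 − 250 = 2.
Check atomic number: 98 = 35 + 63 + 0 = 98. ✓

2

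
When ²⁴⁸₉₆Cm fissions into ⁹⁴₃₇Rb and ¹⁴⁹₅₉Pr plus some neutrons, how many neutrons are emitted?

Conserve mass number: 248 = 94 + 149 + k, so k = 248 − 243 = 5.
Check atomic number: 96 = 37 + 59 + 0 = 96. ✓

5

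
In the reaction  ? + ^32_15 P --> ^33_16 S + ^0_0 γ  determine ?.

proton

Conserve mass number: A + 32 = 33 + 0, so A = 1.
Conserve atomic number: Z + 15 = 16 + 0, so Z = 1.
A = 1 and Z = 1 is ^1_1 H — a proton.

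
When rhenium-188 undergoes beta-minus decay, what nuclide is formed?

Beta-minus decay: mass number changes by +0, atomic number by +1.
A: 188 = 188; Z: 75 + 1 = 76.
Z = 76 is osmium, so the daughter is osmium-188.

Os-188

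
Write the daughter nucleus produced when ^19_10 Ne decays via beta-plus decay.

Beta-plus decay: mass number changes by +0, atomic number by -1.
A: 19 = 19; Z: 10 − 1 = 9.
Z = 9 is fluorine, so the daughter is ^19_9 F.

F-19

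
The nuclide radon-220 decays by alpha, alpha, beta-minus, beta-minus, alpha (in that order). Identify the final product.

Pb-208

Start: (A, Z) = (220, 86).
After α: (216, 84).
After α: (212, 82).
After β⁻: (212, 83).
After β⁻: (212, 84).
After α: (208, 82).
Z = 82 is lead.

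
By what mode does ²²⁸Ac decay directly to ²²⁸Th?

beta-minus decay

ΔA = 228 − 228 = 0; ΔZ = 90 − 89 = +1.
A is unchanged and Z rises by 1 — a neutron has become a proton (β⁻ decay).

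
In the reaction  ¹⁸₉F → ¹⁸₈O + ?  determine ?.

Conserve mass number: 18 = 18 + A, so A = 0.
Conserve atomic number: 9 = 8 + Z, so Z = 1.
A = 0 and Z = 1 is ⁰₁e — a positron.

positron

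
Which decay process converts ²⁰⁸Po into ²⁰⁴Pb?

alpha decay

ΔA = 204 − 208 = -4; ΔZ = 82 − 84 = -2.
A drops by 4 and Z drops by 2 — the signature of alpha emission.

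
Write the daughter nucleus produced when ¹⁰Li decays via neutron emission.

Li-9

Neutron emission: mass number changes by -1, atomic number by +0.
A: 10 − 1 = 9; Z: 3 = 3.
Z = 3 is lithium, so the daughter is ⁹Li.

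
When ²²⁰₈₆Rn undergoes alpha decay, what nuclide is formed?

Po-216

Alpha decay: mass number changes by -4, atomic number by -2.
A: 220 − 4 = 216; Z: 86 − 2 = 84.
Z = 84 is polonium, so the daughter is ²¹⁶₈₄Po.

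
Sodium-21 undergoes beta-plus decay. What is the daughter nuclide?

Ne-21

Beta-plus decay: mass number changes by +0, atomic number by -1.
A: 21 = 21; Z: 11 − 1 = 10.
Z = 10 is neon, so the daughter is neon-21.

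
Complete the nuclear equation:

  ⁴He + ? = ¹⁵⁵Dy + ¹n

Gd-152

Conserve mass number: 4 + A = 155 + 1, so A = 152.
Conserve atomic number: 2 + Z = 66 + 0, so Z = 64.
Z = 64 is gadolinium, so the species is ¹⁵²Gd.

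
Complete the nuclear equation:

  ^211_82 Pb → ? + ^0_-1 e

Bi-211

Conserve mass number: 211 = A + 0, so A = 211.
Conserve atomic number: 82 = Z − 1, so Z = 83.
Z = 83 is bismuth, so the species is ^211_83 Bi.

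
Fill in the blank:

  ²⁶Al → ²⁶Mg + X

Conserve mass number: 26 = 26 + A, so A = 0.
Conserve atomic number: 13 = 12 + Z, so Z = 1.
A = 0 and Z = 1 is e⁺ — a positron.

positron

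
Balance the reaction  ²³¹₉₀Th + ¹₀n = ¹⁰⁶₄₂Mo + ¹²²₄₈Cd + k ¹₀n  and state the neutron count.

4

Conserve mass number: 232 = 106 + 122 + k, so k = 232 − 228 = 4.
Check atomic number: 90 = 42 + 48 + 0 = 90. ✓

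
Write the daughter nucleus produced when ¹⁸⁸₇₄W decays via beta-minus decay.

Beta-minus decay: mass number changes by +0, atomic number by +1.
A: 188 = 188; Z: 74 + 1 = 75.
Z = 75 is rhenium, so the daughter is ¹⁸⁸₇₅Re.

Re-188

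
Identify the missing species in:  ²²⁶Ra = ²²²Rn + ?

alpha particle

Conserve mass number: 226 = 222 + A, so A = 4.
Conserve atomic number: 88 = 86 + Z, so Z = 2.
A = 4 and Z = 2 is ⁴He — an alpha particle.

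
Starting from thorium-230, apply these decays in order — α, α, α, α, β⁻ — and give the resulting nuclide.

Bi-214

Start: (A, Z) = (230, 90).
After α: (226, 88).
After α: (222, 86).
After α: (218, 84).
After α: (214, 82).
After β⁻: (214, 83).
Z = 83 is bismuth.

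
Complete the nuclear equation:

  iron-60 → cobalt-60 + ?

beta-minus particle

Conserve mass number: 60 = 60 + A, so A = 0.
Conserve atomic number: 26 = 27 + Z, so Z = -1.
A = 0 and Z = -1 is e⁻ — a beta-minus particle.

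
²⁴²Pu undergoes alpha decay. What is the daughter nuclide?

Alpha decay: mass number changes by -4, atomic number by -2.
A: 242 − 4 = 238; Z: 94 − 2 = 92.
Z = 92 is uranium, so the daughter is ²³⁸U.

U-238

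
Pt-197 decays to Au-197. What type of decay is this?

beta-minus decay

ΔA = 197 − 197 = 0; ΔZ = 79 − 78 = +1.
A is unchanged and Z rises by 1 — a neutron has become a proton (β⁻ decay).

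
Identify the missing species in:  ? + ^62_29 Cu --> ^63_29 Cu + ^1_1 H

deuteron

Conserve mass number: A + 62 = 63 + 1, so A = 2.
Conserve atomic number: Z + 29 = 29 + 1, so Z = 1.
A = 2 and Z = 1 is ^2_1 H — a deuteron.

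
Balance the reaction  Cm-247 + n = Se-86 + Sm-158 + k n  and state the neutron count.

4

Conserve mass number: 248 = 86 + 158 + k, so k = 248 − 244 = 4.
Check atomic number: 96 = 34 + 62 + 0 = 96. ✓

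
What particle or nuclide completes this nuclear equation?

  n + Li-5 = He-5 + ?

proton

Conserve mass number: 1 + 5 = 5 + A, so A = 1.
Conserve atomic number: 0 + 3 = 2 + Z, so Z = 1.
A = 1 and Z = 1 is H-1 — a proton.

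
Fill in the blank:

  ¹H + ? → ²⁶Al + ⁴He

Conserve mass number: 1 + A = 26 + 4, so A = 29.
Conserve atomic number: 1 + Z = 13 + 2, so Z = 14.
Z = 14 is silicon, so the species is ²⁹Si.

Si-29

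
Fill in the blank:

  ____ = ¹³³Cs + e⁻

Conserve mass number: A = 133 + 0, so A = 133.
Conserve atomic number: Z = 55 − 1, so Z = 54.
Z = 54 is xenon, so the species is ¹³³Xe.

Xe-133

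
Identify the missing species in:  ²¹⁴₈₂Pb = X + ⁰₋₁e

Conserve mass number: 214 = A + 0, so A = 214.
Conserve atomic number: 82 = Z − 1, so Z = 83.
Z = 83 is bismuth, so the species is ²¹⁴₈₃Bi.

Bi-214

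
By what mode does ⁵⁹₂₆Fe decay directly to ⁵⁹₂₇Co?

ΔA = 59 − 59 = 0; ΔZ = 27 − 26 = +1.
A is unchanged and Z rises by 1 — a neutron has become a proton (β⁻ decay).

beta-minus decay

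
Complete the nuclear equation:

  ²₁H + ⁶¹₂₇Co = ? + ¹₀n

Conserve mass number: 2 + 61 = A + 1, so A = 62.
Conserve atomic number: 1 + 27 = Z + 0, so Z = 28.
Z = 28 is nickel, so the species is ⁶²₂₈Ni.

Ni-62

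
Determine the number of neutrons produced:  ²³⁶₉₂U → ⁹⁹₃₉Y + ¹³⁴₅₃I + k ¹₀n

Conserve mass number: 236 = 99 + 134 + k, so k = 236 − 233 = 3.
Check atomic number: 92 = 39 + 53 + 0 = 92. ✓

3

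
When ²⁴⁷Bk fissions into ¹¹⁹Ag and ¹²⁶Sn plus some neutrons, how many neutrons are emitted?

Conserve mass number: 247 = 119 + 126 + k, so k = 247 − 245 = 2.
Check atomic number: 97 = 47 + 50 + 0 = 97. ✓

2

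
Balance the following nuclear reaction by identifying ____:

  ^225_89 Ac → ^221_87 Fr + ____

Conserve mass number: 225 = 221 + A, so A = 4.
Conserve atomic number: 89 = 87 + Z, so Z = 2.
A = 4 and Z = 2 is ^4_2 He — an alpha particle.

alpha particle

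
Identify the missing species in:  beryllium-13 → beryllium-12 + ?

Conserve mass number: 13 = 12 + A, so A = 1.
Conserve atomic number: 4 = 4 + Z, so Z = 0.
A = 1 and Z = 0 is neutron — a neutron.

neutron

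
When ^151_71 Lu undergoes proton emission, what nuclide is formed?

Proton emission: mass number changes by -1, atomic number by -1.
A: 151 − 1 = 150; Z: 71 − 1 = 70.
Z = 70 is ytterbium, so the daughter is ^150_70 Yb.

Yb-150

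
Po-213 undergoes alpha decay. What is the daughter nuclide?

Pb-209

Alpha decay: mass number changes by -4, atomic number by -2.
A: 213 − 4 = 209; Z: 84 − 2 = 82.
Z = 82 is lead, so the daughter is Pb-209.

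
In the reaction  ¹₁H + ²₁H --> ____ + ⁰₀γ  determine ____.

Conserve mass number: 1 + 2 = A + 0, so A = 3.
Conserve atomic number: 1 + 1 = Z + 0, so Z = 2.
Z = 2 is helium, so the species is ³₂He.

He-3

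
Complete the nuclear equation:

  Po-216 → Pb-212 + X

Conserve mass number: 216 = 212 + A, so A = 4.
Conserve atomic number: 84 = 82 + Z, so Z = 2.
A = 4 and Z = 2 is He-4 — an alpha particle.

alpha particle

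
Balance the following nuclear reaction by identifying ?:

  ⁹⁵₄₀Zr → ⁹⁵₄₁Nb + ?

beta-minus particle

Conserve mass number: 95 = 95 + A, so A = 0.
Conserve atomic number: 40 = 41 + Z, so Z = -1.
A = 0 and Z = -1 is ⁰₋₁e — a beta-minus particle.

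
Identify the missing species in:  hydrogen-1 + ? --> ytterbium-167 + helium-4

Lu-170

Conserve mass number: 1 + A = 167 + 4, so A = 170.
Conserve atomic number: 1 + Z = 70 + 2, so Z = 71.
Z = 71 is lutetium, so the species is lutetium-170.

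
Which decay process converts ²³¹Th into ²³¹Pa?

beta-minus decay

ΔA = 231 − 231 = 0; ΔZ = 91 − 90 = +1.
A is unchanged and Z rises by 1 — a neutron has become a proton (β⁻ decay).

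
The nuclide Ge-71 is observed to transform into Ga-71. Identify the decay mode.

beta-plus decay or electron capture

ΔA = 71 − 71 = 0; ΔZ = 31 − 32 = -1.
A is unchanged and Z drops by 1 — a proton has become a neutron (β⁺ emission or electron capture).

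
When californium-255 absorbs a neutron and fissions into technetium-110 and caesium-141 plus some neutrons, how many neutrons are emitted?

5

Conserve mass number: 256 = 110 + 141 + k, so k = 256 − 251 = 5.
Check atomic number: 98 = 43 + 55 + 0 = 98. ✓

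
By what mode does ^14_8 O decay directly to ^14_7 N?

beta-plus decay or electron capture

ΔA = 14 − 14 = 0; ΔZ = 7 − 8 = -1.
A is unchanged and Z drops by 1 — a proton has become a neutron (β⁺ emission or electron capture).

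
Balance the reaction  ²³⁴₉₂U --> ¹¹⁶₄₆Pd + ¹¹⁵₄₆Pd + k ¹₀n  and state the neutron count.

3

Conserve mass number: 234 = 116 + 115 + k, so k = 234 − 231 = 3.
Check atomic number: 92 = 46 + 46 + 0 = 92. ✓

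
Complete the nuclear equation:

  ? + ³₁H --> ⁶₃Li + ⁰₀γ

He-3

Conserve mass number: A + 3 = 6 + 0, so A = 3.
Conserve atomic number: Z + 1 = 3 + 0, so Z = 2.
Z = 2 is helium, so the species is ³₂He.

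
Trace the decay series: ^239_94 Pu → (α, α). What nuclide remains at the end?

Start: (A, Z) = (239, 94).
After α: (235, 92).
After α: (231, 90).
Z = 90 is thorium.

Th-231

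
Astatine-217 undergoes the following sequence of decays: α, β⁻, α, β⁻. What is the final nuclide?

Start: (A, Z) = (217, 85).
After α: (213, 83).
After β⁻: (213, 84).
After α: (209, 82).
After β⁻: (209, 83).
Z = 83 is bismuth.

Bi-209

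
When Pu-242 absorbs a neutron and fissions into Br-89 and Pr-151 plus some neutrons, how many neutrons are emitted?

3

Conserve mass number: 243 = 89 + 151 + k, so k = 243 − 240 = 3.
Check atomic number: 94 = 35 + 59 + 0 = 94. ✓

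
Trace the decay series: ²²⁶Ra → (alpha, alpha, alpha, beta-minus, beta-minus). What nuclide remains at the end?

Po-214

Start: (A, Z) = (226, 88).
After α: (222, 86).
After α: (218, 84).
After α: (214, 82).
After β⁻: (214, 83).
After β⁻: (214, 84).
Z = 84 is polonium.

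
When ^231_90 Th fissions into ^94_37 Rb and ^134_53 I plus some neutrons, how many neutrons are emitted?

Conserve mass number: 231 = 94 + 134 + k, so k = 231 − 228 = 3.
Check atomic number: 90 = 37 + 53 + 0 = 90. ✓

3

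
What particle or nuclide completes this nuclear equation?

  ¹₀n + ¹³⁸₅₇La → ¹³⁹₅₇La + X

Conserve mass number: 1 + 138 = 139 + A, so A = 0.
Conserve atomic number: 0 + 57 = 57 + Z, so Z = 0.
A = 0 and Z = 0 is ⁰₀γ — a gamma ray.

gamma ray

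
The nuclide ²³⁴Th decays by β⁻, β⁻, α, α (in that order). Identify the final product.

Ra-226

Start: (A, Z) = (234, 90).
After β⁻: (234, 91).
After β⁻: (234, 92).
After α: (230, 90).
After α: (226, 88).
Z = 88 is radium.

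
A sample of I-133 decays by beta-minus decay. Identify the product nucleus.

Xe-133

Beta-minus decay: mass number changes by +0, atomic number by +1.
A: 133 = 133; Z: 53 + 1 = 54.
Z = 54 is xenon, so the daughter is Xe-133.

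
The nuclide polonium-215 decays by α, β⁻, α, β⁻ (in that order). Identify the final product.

Pb-207

Start: (A, Z) = (215, 84).
After α: (211, 82).
After β⁻: (211, 83).
After α: (207, 81).
After β⁻: (207, 82).
Z = 82 is lead.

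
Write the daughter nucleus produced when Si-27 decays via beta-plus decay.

Beta-plus decay: mass number changes by +0, atomic number by -1.
A: 27 = 27; Z: 14 − 1 = 13.
Z = 13 is aluminium, so the daughter is Al-27.

Al-27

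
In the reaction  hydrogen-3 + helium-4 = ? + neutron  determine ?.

Li-6

Conserve mass number: 3 + 4 = A + 1, so A = 6.
Conserve atomic number: 1 + 2 = Z + 0, so Z = 3.
Z = 3 is lithium, so the species is lithium-6.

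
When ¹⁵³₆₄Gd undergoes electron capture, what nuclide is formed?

Electron capture: mass number changes by +0, atomic number by -1.
A: 153 = 153; Z: 64 − 1 = 63.
Z = 63 is europium, so the daughter is ¹⁵³₆₃Eu.

Eu-153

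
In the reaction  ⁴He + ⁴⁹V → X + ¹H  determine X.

Conserve mass number: 4 + 49 = A + 1, so A = 52.
Conserve atomic number: 2 + 23 = Z + 1, so Z = 24.
Z = 24 is chromium, so the species is ⁵²Cr.

Cr-52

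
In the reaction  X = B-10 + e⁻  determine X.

Conserve mass number: A = 10 + 0, so A = 10.
Conserve atomic number: Z = 5 − 1, so Z = 4.
Z = 4 is beryllium, so the species is Be-10.

Be-10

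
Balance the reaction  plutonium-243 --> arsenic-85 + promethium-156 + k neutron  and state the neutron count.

Conserve mass number: 243 = 85 + 156 + k, so k = 243 − 241 = 2.
Check atomic number: 94 = 33 + 61 + 0 = 94. ✓

2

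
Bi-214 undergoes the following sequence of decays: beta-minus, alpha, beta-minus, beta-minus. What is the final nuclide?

Po-210

Start: (A, Z) = (214, 83).
After β⁻: (214, 84).
After α: (210, 82).
After β⁻: (210, 83).
After β⁻: (210, 84).
Z = 84 is polonium.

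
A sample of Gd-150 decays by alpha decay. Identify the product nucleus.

Alpha decay: mass number changes by -4, atomic number by -2.
A: 150 − 4 = 146; Z: 64 − 2 = 62.
Z = 62 is samarium, so the daughter is Sm-146.

Sm-146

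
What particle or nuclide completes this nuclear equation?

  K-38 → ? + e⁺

Conserve mass number: 38 = A + 0, so A = 38.
Conserve atomic number: 19 = Z + 1, so Z = 18.
Z = 18 is argon, so the species is Ar-38.

Ar-38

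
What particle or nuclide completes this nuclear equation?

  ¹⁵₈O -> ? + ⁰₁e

N-15

Conserve mass number: 15 = A + 0, so A = 15.
Conserve atomic number: 8 = Z + 1, so Z = 7.
Z = 7 is nitrogen, so the species is ¹⁵₇N.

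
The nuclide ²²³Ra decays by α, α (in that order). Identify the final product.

Start: (A, Z) = (223, 88).
After α: (219, 86).
After α: (215, 84).
Z = 84 is polonium.

Po-215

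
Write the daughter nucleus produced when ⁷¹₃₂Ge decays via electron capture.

Electron capture: mass number changes by +0, atomic number by -1.
A: 71 = 71; Z: 32 − 1 = 31.
Z = 31 is gallium, so the daughter is ⁷¹₃₁Ga.

Ga-71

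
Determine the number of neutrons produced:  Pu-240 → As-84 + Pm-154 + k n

2

Conserve mass number: 240 = 84 + 154 + k, so k = 240 − 238 = 2.
Check atomic number: 94 = 33 + 61 + 0 = 94. ✓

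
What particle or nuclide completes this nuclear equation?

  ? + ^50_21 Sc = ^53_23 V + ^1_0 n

alpha particle

Conserve mass number: A + 50 = 53 + 1, so A = 4.
Conserve atomic number: Z + 21 = 23 + 0, so Z = 2.
A = 4 and Z = 2 is ^4_2 He — an alpha particle.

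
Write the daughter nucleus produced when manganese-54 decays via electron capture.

Electron capture: mass number changes by +0, atomic number by -1.
A: 54 = 54; Z: 25 − 1 = 24.
Z = 24 is chromium, so the daughter is chromium-54.

Cr-54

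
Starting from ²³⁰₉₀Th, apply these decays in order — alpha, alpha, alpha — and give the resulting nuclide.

Po-218

Start: (A, Z) = (230, 90).
After α: (226, 88).
After α: (222, 86).
After α: (218, 84).
Z = 84 is polonium.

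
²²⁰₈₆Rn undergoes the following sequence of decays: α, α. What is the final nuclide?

Pb-212

Start: (A, Z) = (220, 86).
After α: (216, 84).
After α: (212, 82).
Z = 82 is lead.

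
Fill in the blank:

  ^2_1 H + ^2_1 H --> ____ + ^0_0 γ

Conserve mass number: 2 + 2 = A + 0, so A = 4.
Conserve atomic number: 1 + 1 = Z + 0, so Z = 2.
A = 4 and Z = 2 is ^4_2 He — an alpha particle.

He-4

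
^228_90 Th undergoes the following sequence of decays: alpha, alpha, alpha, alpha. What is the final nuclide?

Start: (A, Z) = (228, 90).
After α: (224, 88).
After α: (220, 86).
After α: (216, 84).
After α: (212, 82).
Z = 82 is lead.

Pb-212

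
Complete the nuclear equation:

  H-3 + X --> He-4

Conserve mass number: 3 + A = 4, so A = 1.
Conserve atomic number: 1 + Z = 2, so Z = 1.
A = 1 and Z = 1 is H-1 — a proton.

proton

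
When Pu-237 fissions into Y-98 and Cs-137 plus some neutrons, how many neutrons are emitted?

Conserve mass number: 237 = 98 + 137 + k, so k = 237 − 235 = 2.
Check atomic number: 94 = 39 + 55 + 0 = 94. ✓

2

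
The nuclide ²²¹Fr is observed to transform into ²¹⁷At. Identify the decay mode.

ΔA = 217 − 221 = -4; ΔZ = 85 − 87 = -2.
A drops by 4 and Z drops by 2 — the signature of alpha emission.

alpha decay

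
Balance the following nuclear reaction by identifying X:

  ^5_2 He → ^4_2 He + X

neutron

Conserve mass number: 5 = 4 + A, so A = 1.
Conserve atomic number: 2 = 2 + Z, so Z = 0.
A = 1 and Z = 0 is ^1_0 n — a neutron.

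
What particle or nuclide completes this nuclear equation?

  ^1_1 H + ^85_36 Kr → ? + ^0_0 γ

Conserve mass number: 1 + 85 = A + 0, so A = 86.
Conserve atomic number: 1 + 36 = Z + 0, so Z = 37.
Z = 37 is rubidium, so the species is ^86_37 Rb.

Rb-86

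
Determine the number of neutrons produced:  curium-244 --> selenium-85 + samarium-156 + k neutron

3

Conserve mass number: 244 = 85 + 156 + k, so k = 244 − 241 = 3.
Check atomic number: 96 = 34 + 62 + 0 = 96. ✓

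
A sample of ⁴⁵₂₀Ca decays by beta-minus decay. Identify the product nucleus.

Sc-45

Beta-minus decay: mass number changes by +0, atomic number by +1.
A: 45 = 45; Z: 20 + 1 = 21.
Z = 21 is scandium, so the daughter is ⁴⁵₂₁Sc.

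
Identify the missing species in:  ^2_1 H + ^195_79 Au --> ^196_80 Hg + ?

Conserve mass number: 2 + 195 = 196 + A, so A = 1.
Conserve atomic number: 1 + 79 = 80 + Z, so Z = 0.
A = 1 and Z = 0 is ^1_0 n — a neutron.

neutron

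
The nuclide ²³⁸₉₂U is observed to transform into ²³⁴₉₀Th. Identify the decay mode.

ΔA = 234 − 238 = -4; ΔZ = 90 − 92 = -2.
A drops by 4 and Z drops by 2 — the signature of alpha emission.

alpha decay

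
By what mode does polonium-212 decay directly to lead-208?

alpha decay

ΔA = 208 − 212 = -4; ΔZ = 82 − 84 = -2.
A drops by 4 and Z drops by 2 — the signature of alpha emission.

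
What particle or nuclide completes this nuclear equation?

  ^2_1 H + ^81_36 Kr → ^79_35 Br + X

Conserve mass number: 2 + 81 = 79 + A, so A = 4.
Conserve atomic number: 1 + 36 = 35 + Z, so Z = 2.
A = 4 and Z = 2 is ^4_2 He — an alpha particle.

alpha particle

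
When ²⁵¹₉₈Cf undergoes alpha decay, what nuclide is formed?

Cm-247

Alpha decay: mass number changes by -4, atomic number by -2.
A: 251 − 4 = 247; Z: 98 − 2 = 96.
Z = 96 is curium, so the daughter is ²⁴⁷₉₆Cm.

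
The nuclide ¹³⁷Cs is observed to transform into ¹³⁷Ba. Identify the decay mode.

ΔA = 137 − 137 = 0; ΔZ = 56 − 55 = +1.
A is unchanged and Z rises by 1 — a neutron has become a proton (β⁻ decay).

beta-minus decay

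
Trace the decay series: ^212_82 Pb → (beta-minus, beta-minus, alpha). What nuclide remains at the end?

Pb-208

Start: (A, Z) = (212, 82).
After β⁻: (212, 83).
After β⁻: (212, 84).
After α: (208, 82).
Z = 82 is lead.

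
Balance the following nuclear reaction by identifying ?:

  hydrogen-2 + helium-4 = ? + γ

Li-6

Conserve mass number: 2 + 4 = A + 0, so A = 6.
Conserve atomic number: 1 + 2 = Z + 0, so Z = 3.
Z = 3 is lithium, so the species is lithium-6.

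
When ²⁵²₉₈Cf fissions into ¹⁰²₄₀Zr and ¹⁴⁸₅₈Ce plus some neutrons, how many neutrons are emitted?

2

Conserve mass number: 252 = 102 + 148 + k, so k = 252 − 250 = 2.
Check atomic number: 98 = 40 + 58 + 0 = 98. ✓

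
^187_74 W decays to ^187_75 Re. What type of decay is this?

beta-minus decay

ΔA = 187 − 187 = 0; ΔZ = 75 − 74 = +1.
A is unchanged and Z rises by 1 — a neutron has become a proton (β⁻ decay).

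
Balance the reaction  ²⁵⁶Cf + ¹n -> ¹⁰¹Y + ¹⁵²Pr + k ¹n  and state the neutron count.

Conserve mass number: 257 = 101 + 152 + k, so k = 257 − 253 = 4.
Check atomic number: 98 = 39 + 59 + 0 = 98. ✓

4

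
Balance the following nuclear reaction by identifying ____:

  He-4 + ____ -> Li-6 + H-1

Conserve mass number: 4 + A = 6 + 1, so A = 3.
Conserve atomic number: 2 + Z = 3 + 1, so Z = 2.
Z = 2 is helium, so the species is He-3.

He-3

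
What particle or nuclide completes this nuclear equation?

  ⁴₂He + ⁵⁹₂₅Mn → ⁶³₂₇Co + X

Conserve mass number: 4 + 59 = 63 + A, so A = 0.
Conserve atomic number: 2 + 25 = 27 + Z, so Z = 0.
A = 0 and Z = 0 is ⁰₀γ — a gamma ray.

gamma ray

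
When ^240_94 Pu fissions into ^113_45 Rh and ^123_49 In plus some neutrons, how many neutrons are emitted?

4

Conserve mass number: 240 = 113 + 123 + k, so k = 240 − 236 = 4.
Check atomic number: 94 = 45 + 49 + 0 = 94. ✓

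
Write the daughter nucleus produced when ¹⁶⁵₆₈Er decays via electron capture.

Electron capture: mass number changes by +0, atomic number by -1.
A: 165 = 165; Z: 68 − 1 = 67.
Z = 67 is holmium, so the daughter is ¹⁶⁵₆₇Ho.

Ho-165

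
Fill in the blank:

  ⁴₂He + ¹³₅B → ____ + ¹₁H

Conserve mass number: 4 + 13 = A + 1, so A = 16.
Conserve atomic number: 2 + 5 = Z + 1, so Z = 6.
Z = 6 is carbon, so the species is ¹⁶₆C.

C-16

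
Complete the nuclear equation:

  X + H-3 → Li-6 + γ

He-3

Conserve mass number: A + 3 = 6 + 0, so A = 3.
Conserve atomic number: Z + 1 = 3 + 0, so Z = 2.
Z = 2 is helium, so the species is He-3.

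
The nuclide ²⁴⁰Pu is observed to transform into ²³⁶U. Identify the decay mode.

ΔA = 236 − 240 = -4; ΔZ = 92 − 94 = -2.
A drops by 4 and Z drops by 2 — the signature of alpha emission.

alpha decay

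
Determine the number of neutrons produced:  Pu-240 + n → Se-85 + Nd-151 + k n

5

Conserve mass number: 241 = 85 + 151 + k, so k = 241 − 236 = 5.
Check atomic number: 94 = 34 + 60 + 0 = 94. ✓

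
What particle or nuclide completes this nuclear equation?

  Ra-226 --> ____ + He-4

Rn-222

Conserve mass number: 226 = A + 4, so A = 222.
Conserve atomic number: 88 = Z + 2, so Z = 86.
Z = 86 is radon, so the species is Rn-222.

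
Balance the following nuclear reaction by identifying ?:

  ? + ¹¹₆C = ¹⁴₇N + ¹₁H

Conserve mass number: A + 11 = 14 + 1, so A = 4.
Conserve atomic number: Z + 6 = 7 + 1, so Z = 2.
A = 4 and Z = 2 is ⁴₂He — an alpha particle.

alpha particle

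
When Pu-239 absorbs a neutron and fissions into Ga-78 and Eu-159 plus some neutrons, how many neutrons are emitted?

Conserve mass number: 240 = 78 + 159 + k, so k = 240 − 237 = 3.
Check atomic number: 94 = 31 + 63 + 0 = 94. ✓

3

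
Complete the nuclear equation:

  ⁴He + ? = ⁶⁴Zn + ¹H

Cu-61

Conserve mass number: 4 + A = 64 + 1, so A = 61.
Conserve atomic number: 2 + Z = 30 + 1, so Z = 29.
Z = 29 is copper, so the species is ⁶¹Cu.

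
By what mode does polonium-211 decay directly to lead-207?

ΔA = 207 − 211 = -4; ΔZ = 82 − 84 = -2.
A drops by 4 and Z drops by 2 — the signature of alpha emission.

alpha decay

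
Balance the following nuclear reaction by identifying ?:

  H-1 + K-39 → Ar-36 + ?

alpha particle

Conserve mass number: 1 + 39 = 36 + A, so A = 4.
Conserve atomic number: 1 + 19 = 18 + Z, so Z = 2.
A = 4 and Z = 2 is He-4 — an alpha particle.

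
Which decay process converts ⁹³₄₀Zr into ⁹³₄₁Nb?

beta-minus decay

ΔA = 93 − 93 = 0; ΔZ = 41 − 40 = +1.
A is unchanged and Z rises by 1 — a neutron has become a proton (β⁻ decay).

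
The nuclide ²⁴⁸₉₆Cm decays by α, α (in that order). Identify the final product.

U-240

Start: (A, Z) = (248, 96).
After α: (244, 94).
After α: (240, 92).
Z = 92 is uranium.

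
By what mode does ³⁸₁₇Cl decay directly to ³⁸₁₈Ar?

ΔA = 38 − 38 = 0; ΔZ = 18 − 17 = +1.
A is unchanged and Z rises by 1 — a neutron has become a proton (β⁻ decay).

beta-minus decay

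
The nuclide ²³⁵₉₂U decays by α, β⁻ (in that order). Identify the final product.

Pa-231

Start: (A, Z) = (235, 92).
After α: (231, 90).
After β⁻: (231, 91).
Z = 91 is protactinium.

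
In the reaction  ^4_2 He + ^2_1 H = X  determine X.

Conserve mass number: 4 + 2 = A, so A = 6.
Conserve atomic number: 2 + 1 = Z, so Z = 3.
Z = 3 is lithium, so the species is ^6_3 Li.

Li-6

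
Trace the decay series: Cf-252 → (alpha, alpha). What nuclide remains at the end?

Start: (A, Z) = (252, 98).
After α: (248, 96).
After α: (244, 94).
Z = 94 is plutonium.

Pu-244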